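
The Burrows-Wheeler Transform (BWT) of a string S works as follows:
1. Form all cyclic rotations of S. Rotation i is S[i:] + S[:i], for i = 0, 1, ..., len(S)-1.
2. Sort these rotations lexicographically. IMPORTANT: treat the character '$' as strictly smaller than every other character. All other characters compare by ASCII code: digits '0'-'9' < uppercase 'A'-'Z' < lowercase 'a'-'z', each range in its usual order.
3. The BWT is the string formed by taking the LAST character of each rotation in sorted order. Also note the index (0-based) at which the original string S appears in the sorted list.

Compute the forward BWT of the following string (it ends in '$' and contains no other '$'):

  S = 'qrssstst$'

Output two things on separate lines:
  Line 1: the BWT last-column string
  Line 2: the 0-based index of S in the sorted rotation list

Answer: t$qrstsss
1

Derivation:
All 9 rotations (rotation i = S[i:]+S[:i]):
  rot[0] = qrssstst$
  rot[1] = rssstst$q
  rot[2] = ssstst$qr
  rot[3] = sstst$qrs
  rot[4] = stst$qrss
  rot[5] = tst$qrsss
  rot[6] = st$qrssst
  rot[7] = t$qrsssts
  rot[8] = $qrssstst
Sorted (with $ < everything):
  sorted[0] = $qrssstst  (last char: 't')
  sorted[1] = qrssstst$  (last char: '$')
  sorted[2] = rssstst$q  (last char: 'q')
  sorted[3] = ssstst$qr  (last char: 'r')
  sorted[4] = sstst$qrs  (last char: 's')
  sorted[5] = st$qrssst  (last char: 't')
  sorted[6] = stst$qrss  (last char: 's')
  sorted[7] = t$qrsssts  (last char: 's')
  sorted[8] = tst$qrsss  (last char: 's')
Last column: t$qrstsss
Original string S is at sorted index 1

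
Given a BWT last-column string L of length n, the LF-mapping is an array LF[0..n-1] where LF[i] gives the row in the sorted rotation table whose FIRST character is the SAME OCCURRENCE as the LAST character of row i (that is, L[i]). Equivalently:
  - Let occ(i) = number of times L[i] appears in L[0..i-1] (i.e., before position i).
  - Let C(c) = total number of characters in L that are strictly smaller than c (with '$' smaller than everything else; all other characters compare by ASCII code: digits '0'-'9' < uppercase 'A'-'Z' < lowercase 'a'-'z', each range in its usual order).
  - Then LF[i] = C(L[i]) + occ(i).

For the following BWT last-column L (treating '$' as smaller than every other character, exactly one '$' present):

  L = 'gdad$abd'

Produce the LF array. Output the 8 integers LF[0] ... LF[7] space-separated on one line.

Char counts: '$':1, 'a':2, 'b':1, 'd':3, 'g':1
C (first-col start): C('$')=0, C('a')=1, C('b')=3, C('d')=4, C('g')=7
L[0]='g': occ=0, LF[0]=C('g')+0=7+0=7
L[1]='d': occ=0, LF[1]=C('d')+0=4+0=4
L[2]='a': occ=0, LF[2]=C('a')+0=1+0=1
L[3]='d': occ=1, LF[3]=C('d')+1=4+1=5
L[4]='$': occ=0, LF[4]=C('$')+0=0+0=0
L[5]='a': occ=1, LF[5]=C('a')+1=1+1=2
L[6]='b': occ=0, LF[6]=C('b')+0=3+0=3
L[7]='d': occ=2, LF[7]=C('d')+2=4+2=6

Answer: 7 4 1 5 0 2 3 6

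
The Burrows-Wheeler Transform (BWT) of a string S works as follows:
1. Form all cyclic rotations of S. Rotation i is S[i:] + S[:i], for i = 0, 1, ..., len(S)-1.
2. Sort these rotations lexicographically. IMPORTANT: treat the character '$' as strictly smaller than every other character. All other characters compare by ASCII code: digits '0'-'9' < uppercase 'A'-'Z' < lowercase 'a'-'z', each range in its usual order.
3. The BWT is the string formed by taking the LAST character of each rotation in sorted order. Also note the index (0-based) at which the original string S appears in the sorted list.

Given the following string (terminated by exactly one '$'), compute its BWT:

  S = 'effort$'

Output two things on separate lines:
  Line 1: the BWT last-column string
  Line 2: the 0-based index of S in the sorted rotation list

Answer: t$effor
1

Derivation:
All 7 rotations (rotation i = S[i:]+S[:i]):
  rot[0] = effort$
  rot[1] = ffort$e
  rot[2] = fort$ef
  rot[3] = ort$eff
  rot[4] = rt$effo
  rot[5] = t$effor
  rot[6] = $effort
Sorted (with $ < everything):
  sorted[0] = $effort  (last char: 't')
  sorted[1] = effort$  (last char: '$')
  sorted[2] = ffort$e  (last char: 'e')
  sorted[3] = fort$ef  (last char: 'f')
  sorted[4] = ort$eff  (last char: 'f')
  sorted[5] = rt$effo  (last char: 'o')
  sorted[6] = t$effor  (last char: 'r')
Last column: t$effor
Original string S is at sorted index 1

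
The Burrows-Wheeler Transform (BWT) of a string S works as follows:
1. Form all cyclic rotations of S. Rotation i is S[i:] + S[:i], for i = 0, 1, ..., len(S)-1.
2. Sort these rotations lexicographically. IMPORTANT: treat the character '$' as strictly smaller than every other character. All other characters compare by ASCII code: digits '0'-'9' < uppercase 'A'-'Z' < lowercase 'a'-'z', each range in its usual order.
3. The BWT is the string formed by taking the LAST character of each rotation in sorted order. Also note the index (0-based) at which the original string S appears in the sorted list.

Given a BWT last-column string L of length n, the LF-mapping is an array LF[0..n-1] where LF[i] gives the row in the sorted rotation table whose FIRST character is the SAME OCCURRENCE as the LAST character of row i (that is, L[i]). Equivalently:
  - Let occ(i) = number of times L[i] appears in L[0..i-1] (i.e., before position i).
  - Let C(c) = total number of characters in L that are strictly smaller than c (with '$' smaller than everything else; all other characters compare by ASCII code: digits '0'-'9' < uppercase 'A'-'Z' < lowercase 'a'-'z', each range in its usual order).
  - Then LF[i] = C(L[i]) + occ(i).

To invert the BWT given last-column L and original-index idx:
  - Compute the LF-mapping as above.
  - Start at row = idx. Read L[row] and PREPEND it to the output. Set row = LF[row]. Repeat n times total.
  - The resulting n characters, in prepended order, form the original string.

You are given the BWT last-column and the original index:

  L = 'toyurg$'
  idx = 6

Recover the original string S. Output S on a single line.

Answer: yogurt$

Derivation:
LF mapping: 4 2 6 5 3 1 0
Walk LF starting at row 6, prepending L[row]:
  step 1: row=6, L[6]='$', prepend. Next row=LF[6]=0
  step 2: row=0, L[0]='t', prepend. Next row=LF[0]=4
  step 3: row=4, L[4]='r', prepend. Next row=LF[4]=3
  step 4: row=3, L[3]='u', prepend. Next row=LF[3]=5
  step 5: row=5, L[5]='g', prepend. Next row=LF[5]=1
  step 6: row=1, L[1]='o', prepend. Next row=LF[1]=2
  step 7: row=2, L[2]='y', prepend. Next row=LF[2]=6
Reversed output: yogurt$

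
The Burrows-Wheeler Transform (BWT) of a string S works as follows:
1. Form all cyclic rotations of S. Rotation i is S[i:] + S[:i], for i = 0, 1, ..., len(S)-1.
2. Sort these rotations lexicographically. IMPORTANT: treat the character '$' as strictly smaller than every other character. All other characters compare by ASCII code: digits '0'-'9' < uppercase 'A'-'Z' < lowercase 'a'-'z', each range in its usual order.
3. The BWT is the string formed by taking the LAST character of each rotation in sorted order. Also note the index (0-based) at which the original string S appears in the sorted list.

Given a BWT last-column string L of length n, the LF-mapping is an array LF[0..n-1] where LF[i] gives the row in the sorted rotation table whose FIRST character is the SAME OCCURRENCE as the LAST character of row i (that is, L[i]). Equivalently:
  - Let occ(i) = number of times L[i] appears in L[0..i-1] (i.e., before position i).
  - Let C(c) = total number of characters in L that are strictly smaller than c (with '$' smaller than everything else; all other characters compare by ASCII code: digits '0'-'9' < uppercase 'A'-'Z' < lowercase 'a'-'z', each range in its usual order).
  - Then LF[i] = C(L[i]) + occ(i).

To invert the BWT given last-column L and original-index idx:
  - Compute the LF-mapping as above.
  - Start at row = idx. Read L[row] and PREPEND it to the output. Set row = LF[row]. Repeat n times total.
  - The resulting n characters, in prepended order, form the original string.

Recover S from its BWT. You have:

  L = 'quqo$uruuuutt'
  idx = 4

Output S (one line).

Answer: rtuuutuuuoqq$

Derivation:
LF mapping: 2 7 3 1 0 8 4 9 10 11 12 5 6
Walk LF starting at row 4, prepending L[row]:
  step 1: row=4, L[4]='$', prepend. Next row=LF[4]=0
  step 2: row=0, L[0]='q', prepend. Next row=LF[0]=2
  step 3: row=2, L[2]='q', prepend. Next row=LF[2]=3
  step 4: row=3, L[3]='o', prepend. Next row=LF[3]=1
  step 5: row=1, L[1]='u', prepend. Next row=LF[1]=7
  step 6: row=7, L[7]='u', prepend. Next row=LF[7]=9
  step 7: row=9, L[9]='u', prepend. Next row=LF[9]=11
  step 8: row=11, L[11]='t', prepend. Next row=LF[11]=5
  step 9: row=5, L[5]='u', prepend. Next row=LF[5]=8
  step 10: row=8, L[8]='u', prepend. Next row=LF[8]=10
  step 11: row=10, L[10]='u', prepend. Next row=LF[10]=12
  step 12: row=12, L[12]='t', prepend. Next row=LF[12]=6
  step 13: row=6, L[6]='r', prepend. Next row=LF[6]=4
Reversed output: rtuuutuuuoqq$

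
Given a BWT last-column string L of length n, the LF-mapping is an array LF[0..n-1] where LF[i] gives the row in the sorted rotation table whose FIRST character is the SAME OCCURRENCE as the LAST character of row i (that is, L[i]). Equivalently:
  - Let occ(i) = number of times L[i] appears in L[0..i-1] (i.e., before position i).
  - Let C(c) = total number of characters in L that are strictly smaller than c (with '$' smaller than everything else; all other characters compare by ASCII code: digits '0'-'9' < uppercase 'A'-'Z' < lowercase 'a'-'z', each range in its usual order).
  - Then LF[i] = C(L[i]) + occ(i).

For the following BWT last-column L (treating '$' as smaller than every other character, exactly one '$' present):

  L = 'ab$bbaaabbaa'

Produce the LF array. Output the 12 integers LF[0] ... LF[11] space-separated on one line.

Answer: 1 7 0 8 9 2 3 4 10 11 5 6

Derivation:
Char counts: '$':1, 'a':6, 'b':5
C (first-col start): C('$')=0, C('a')=1, C('b')=7
L[0]='a': occ=0, LF[0]=C('a')+0=1+0=1
L[1]='b': occ=0, LF[1]=C('b')+0=7+0=7
L[2]='$': occ=0, LF[2]=C('$')+0=0+0=0
L[3]='b': occ=1, LF[3]=C('b')+1=7+1=8
L[4]='b': occ=2, LF[4]=C('b')+2=7+2=9
L[5]='a': occ=1, LF[5]=C('a')+1=1+1=2
L[6]='a': occ=2, LF[6]=C('a')+2=1+2=3
L[7]='a': occ=3, LF[7]=C('a')+3=1+3=4
L[8]='b': occ=3, LF[8]=C('b')+3=7+3=10
L[9]='b': occ=4, LF[9]=C('b')+4=7+4=11
L[10]='a': occ=4, LF[10]=C('a')+4=1+4=5
L[11]='a': occ=5, LF[11]=C('a')+5=1+5=6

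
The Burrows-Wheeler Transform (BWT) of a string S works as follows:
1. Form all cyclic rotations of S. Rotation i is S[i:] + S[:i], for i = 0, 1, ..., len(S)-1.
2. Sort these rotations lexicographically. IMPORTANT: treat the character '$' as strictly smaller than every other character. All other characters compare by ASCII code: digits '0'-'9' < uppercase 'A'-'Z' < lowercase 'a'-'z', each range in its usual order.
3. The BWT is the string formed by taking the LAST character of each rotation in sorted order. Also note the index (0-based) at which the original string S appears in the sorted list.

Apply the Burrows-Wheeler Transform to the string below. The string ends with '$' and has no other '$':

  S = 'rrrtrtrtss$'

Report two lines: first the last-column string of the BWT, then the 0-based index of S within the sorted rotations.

All 11 rotations (rotation i = S[i:]+S[:i]):
  rot[0] = rrrtrtrtss$
  rot[1] = rrtrtrtss$r
  rot[2] = rtrtrtss$rr
  rot[3] = trtrtss$rrr
  rot[4] = rtrtss$rrrt
  rot[5] = trtss$rrrtr
  rot[6] = rtss$rrrtrt
  rot[7] = tss$rrrtrtr
  rot[8] = ss$rrrtrtrt
  rot[9] = s$rrrtrtrts
  rot[10] = $rrrtrtrtss
Sorted (with $ < everything):
  sorted[0] = $rrrtrtrtss  (last char: 's')
  sorted[1] = rrrtrtrtss$  (last char: '$')
  sorted[2] = rrtrtrtss$r  (last char: 'r')
  sorted[3] = rtrtrtss$rr  (last char: 'r')
  sorted[4] = rtrtss$rrrt  (last char: 't')
  sorted[5] = rtss$rrrtrt  (last char: 't')
  sorted[6] = s$rrrtrtrts  (last char: 's')
  sorted[7] = ss$rrrtrtrt  (last char: 't')
  sorted[8] = trtrtss$rrr  (last char: 'r')
  sorted[9] = trtss$rrrtr  (last char: 'r')
  sorted[10] = tss$rrrtrtr  (last char: 'r')
Last column: s$rrttstrrr
Original string S is at sorted index 1

Answer: s$rrttstrrr
1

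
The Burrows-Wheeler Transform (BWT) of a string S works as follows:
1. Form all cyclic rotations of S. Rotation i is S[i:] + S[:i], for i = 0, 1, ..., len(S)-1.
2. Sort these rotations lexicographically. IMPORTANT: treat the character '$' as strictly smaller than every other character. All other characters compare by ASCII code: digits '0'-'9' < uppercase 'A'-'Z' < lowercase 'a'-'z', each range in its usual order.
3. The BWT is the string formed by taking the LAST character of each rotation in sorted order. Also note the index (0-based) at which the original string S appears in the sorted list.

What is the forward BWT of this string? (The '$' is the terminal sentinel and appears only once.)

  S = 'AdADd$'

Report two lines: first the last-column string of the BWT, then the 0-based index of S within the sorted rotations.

All 6 rotations (rotation i = S[i:]+S[:i]):
  rot[0] = AdADd$
  rot[1] = dADd$A
  rot[2] = ADd$Ad
  rot[3] = Dd$AdA
  rot[4] = d$AdAD
  rot[5] = $AdADd
Sorted (with $ < everything):
  sorted[0] = $AdADd  (last char: 'd')
  sorted[1] = ADd$Ad  (last char: 'd')
  sorted[2] = AdADd$  (last char: '$')
  sorted[3] = Dd$AdA  (last char: 'A')
  sorted[4] = d$AdAD  (last char: 'D')
  sorted[5] = dADd$A  (last char: 'A')
Last column: dd$ADA
Original string S is at sorted index 2

Answer: dd$ADA
2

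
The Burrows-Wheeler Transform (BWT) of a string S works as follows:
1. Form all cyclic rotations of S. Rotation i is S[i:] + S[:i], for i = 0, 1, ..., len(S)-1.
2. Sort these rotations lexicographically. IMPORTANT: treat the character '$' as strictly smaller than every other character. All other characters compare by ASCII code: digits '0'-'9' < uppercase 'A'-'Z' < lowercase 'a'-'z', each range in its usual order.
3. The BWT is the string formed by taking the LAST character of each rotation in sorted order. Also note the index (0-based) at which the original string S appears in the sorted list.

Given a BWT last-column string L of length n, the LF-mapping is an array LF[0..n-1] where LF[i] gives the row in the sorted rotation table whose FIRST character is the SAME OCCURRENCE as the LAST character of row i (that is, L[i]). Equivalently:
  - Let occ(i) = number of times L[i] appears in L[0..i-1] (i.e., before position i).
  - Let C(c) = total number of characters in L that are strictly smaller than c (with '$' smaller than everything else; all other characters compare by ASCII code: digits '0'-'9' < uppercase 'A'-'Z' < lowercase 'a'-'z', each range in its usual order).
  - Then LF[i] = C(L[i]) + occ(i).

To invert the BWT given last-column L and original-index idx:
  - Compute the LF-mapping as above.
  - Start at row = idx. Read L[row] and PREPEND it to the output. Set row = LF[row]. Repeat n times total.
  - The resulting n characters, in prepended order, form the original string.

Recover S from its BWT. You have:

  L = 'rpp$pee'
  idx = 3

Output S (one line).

Answer: pepper$

Derivation:
LF mapping: 6 3 4 0 5 1 2
Walk LF starting at row 3, prepending L[row]:
  step 1: row=3, L[3]='$', prepend. Next row=LF[3]=0
  step 2: row=0, L[0]='r', prepend. Next row=LF[0]=6
  step 3: row=6, L[6]='e', prepend. Next row=LF[6]=2
  step 4: row=2, L[2]='p', prepend. Next row=LF[2]=4
  step 5: row=4, L[4]='p', prepend. Next row=LF[4]=5
  step 6: row=5, L[5]='e', prepend. Next row=LF[5]=1
  step 7: row=1, L[1]='p', prepend. Next row=LF[1]=3
Reversed output: pepper$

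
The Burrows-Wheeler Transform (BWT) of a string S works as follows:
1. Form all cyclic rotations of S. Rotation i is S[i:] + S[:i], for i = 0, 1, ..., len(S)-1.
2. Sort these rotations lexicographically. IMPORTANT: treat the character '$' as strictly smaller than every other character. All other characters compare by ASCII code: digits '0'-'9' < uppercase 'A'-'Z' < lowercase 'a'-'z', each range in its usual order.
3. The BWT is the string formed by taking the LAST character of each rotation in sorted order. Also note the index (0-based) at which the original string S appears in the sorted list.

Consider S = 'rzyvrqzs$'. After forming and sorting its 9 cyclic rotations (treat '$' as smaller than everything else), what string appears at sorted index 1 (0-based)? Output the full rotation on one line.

All 9 rotations (rotation i = S[i:]+S[:i]):
  rot[0] = rzyvrqzs$
  rot[1] = zyvrqzs$r
  rot[2] = yvrqzs$rz
  rot[3] = vrqzs$rzy
  rot[4] = rqzs$rzyv
  rot[5] = qzs$rzyvr
  rot[6] = zs$rzyvrq
  rot[7] = s$rzyvrqz
  rot[8] = $rzyvrqzs
Sorted (with $ < everything):
  sorted[0] = $rzyvrqzs
  sorted[1] = qzs$rzyvr
  sorted[2] = rqzs$rzyv
  sorted[3] = rzyvrqzs$
  sorted[4] = s$rzyvrqz
  sorted[5] = vrqzs$rzy
  sorted[6] = yvrqzs$rz
  sorted[7] = zs$rzyvrq
  sorted[8] = zyvrqzs$r
sorted[1] = qzs$rzyvr

Answer: qzs$rzyvr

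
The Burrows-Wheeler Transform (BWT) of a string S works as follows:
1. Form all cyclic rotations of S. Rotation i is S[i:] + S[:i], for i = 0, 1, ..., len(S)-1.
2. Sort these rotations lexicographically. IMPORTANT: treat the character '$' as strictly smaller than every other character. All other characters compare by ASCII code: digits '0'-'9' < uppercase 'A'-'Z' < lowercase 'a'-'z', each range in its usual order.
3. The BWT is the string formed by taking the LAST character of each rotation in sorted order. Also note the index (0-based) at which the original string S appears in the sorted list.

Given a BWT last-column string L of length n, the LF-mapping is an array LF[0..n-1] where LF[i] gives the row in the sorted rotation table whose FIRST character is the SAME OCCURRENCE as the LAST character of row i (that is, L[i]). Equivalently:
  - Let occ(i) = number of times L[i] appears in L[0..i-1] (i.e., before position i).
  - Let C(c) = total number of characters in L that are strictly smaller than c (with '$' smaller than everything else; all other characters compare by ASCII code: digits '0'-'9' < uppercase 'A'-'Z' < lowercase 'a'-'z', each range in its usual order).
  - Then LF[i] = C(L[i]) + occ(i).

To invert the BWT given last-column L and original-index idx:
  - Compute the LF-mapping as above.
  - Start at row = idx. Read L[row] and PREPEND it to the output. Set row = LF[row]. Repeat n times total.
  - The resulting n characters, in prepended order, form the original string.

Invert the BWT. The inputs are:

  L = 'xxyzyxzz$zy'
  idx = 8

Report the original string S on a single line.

LF mapping: 1 2 4 7 5 3 8 9 0 10 6
Walk LF starting at row 8, prepending L[row]:
  step 1: row=8, L[8]='$', prepend. Next row=LF[8]=0
  step 2: row=0, L[0]='x', prepend. Next row=LF[0]=1
  step 3: row=1, L[1]='x', prepend. Next row=LF[1]=2
  step 4: row=2, L[2]='y', prepend. Next row=LF[2]=4
  step 5: row=4, L[4]='y', prepend. Next row=LF[4]=5
  step 6: row=5, L[5]='x', prepend. Next row=LF[5]=3
  step 7: row=3, L[3]='z', prepend. Next row=LF[3]=7
  step 8: row=7, L[7]='z', prepend. Next row=LF[7]=9
  step 9: row=9, L[9]='z', prepend. Next row=LF[9]=10
  step 10: row=10, L[10]='y', prepend. Next row=LF[10]=6
  step 11: row=6, L[6]='z', prepend. Next row=LF[6]=8
Reversed output: zyzzzxyyxx$

Answer: zyzzzxyyxx$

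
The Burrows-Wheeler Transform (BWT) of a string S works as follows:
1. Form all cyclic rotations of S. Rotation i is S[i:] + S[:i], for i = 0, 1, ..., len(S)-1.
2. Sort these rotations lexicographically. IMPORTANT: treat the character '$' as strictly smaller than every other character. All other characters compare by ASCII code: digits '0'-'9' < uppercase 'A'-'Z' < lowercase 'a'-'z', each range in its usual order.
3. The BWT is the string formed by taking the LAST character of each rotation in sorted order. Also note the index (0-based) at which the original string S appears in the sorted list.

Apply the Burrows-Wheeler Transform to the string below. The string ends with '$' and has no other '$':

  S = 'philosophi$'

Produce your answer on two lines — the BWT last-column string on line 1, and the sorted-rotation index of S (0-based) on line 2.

All 11 rotations (rotation i = S[i:]+S[:i]):
  rot[0] = philosophi$
  rot[1] = hilosophi$p
  rot[2] = ilosophi$ph
  rot[3] = losophi$phi
  rot[4] = osophi$phil
  rot[5] = sophi$philo
  rot[6] = ophi$philos
  rot[7] = phi$philoso
  rot[8] = hi$philosop
  rot[9] = i$philosoph
  rot[10] = $philosophi
Sorted (with $ < everything):
  sorted[0] = $philosophi  (last char: 'i')
  sorted[1] = hi$philosop  (last char: 'p')
  sorted[2] = hilosophi$p  (last char: 'p')
  sorted[3] = i$philosoph  (last char: 'h')
  sorted[4] = ilosophi$ph  (last char: 'h')
  sorted[5] = losophi$phi  (last char: 'i')
  sorted[6] = ophi$philos  (last char: 's')
  sorted[7] = osophi$phil  (last char: 'l')
  sorted[8] = phi$philoso  (last char: 'o')
  sorted[9] = philosophi$  (last char: '$')
  sorted[10] = sophi$philo  (last char: 'o')
Last column: ipphhislo$o
Original string S is at sorted index 9

Answer: ipphhislo$o
9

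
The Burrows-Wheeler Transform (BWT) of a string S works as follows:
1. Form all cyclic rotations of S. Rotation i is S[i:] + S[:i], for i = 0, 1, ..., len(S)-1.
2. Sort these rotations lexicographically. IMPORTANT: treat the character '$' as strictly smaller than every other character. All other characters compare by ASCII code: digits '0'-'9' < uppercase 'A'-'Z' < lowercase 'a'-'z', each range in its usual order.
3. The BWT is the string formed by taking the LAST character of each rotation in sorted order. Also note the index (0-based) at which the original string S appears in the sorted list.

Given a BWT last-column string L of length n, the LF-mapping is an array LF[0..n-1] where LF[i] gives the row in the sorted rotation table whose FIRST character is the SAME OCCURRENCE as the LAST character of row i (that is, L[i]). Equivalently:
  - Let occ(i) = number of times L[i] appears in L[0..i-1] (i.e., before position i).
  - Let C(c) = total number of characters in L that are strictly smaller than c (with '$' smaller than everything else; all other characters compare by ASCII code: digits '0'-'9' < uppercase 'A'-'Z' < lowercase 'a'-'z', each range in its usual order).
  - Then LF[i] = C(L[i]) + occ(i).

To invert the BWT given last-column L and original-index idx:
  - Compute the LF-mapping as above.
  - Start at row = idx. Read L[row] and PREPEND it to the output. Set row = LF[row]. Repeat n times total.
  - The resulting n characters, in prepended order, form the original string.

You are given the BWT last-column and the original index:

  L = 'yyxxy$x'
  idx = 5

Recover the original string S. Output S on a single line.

LF mapping: 4 5 1 2 6 0 3
Walk LF starting at row 5, prepending L[row]:
  step 1: row=5, L[5]='$', prepend. Next row=LF[5]=0
  step 2: row=0, L[0]='y', prepend. Next row=LF[0]=4
  step 3: row=4, L[4]='y', prepend. Next row=LF[4]=6
  step 4: row=6, L[6]='x', prepend. Next row=LF[6]=3
  step 5: row=3, L[3]='x', prepend. Next row=LF[3]=2
  step 6: row=2, L[2]='x', prepend. Next row=LF[2]=1
  step 7: row=1, L[1]='y', prepend. Next row=LF[1]=5
Reversed output: yxxxyy$

Answer: yxxxyy$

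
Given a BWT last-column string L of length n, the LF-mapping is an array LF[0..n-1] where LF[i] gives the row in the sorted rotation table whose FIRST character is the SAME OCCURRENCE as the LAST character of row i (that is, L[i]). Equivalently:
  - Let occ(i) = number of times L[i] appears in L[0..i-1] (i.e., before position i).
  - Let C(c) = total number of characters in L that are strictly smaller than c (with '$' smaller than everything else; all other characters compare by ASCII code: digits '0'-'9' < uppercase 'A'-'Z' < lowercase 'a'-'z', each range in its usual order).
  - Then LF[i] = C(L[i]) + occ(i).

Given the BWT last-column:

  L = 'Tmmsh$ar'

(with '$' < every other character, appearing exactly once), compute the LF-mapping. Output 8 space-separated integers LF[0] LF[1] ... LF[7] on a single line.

Answer: 1 4 5 7 3 0 2 6

Derivation:
Char counts: '$':1, 'T':1, 'a':1, 'h':1, 'm':2, 'r':1, 's':1
C (first-col start): C('$')=0, C('T')=1, C('a')=2, C('h')=3, C('m')=4, C('r')=6, C('s')=7
L[0]='T': occ=0, LF[0]=C('T')+0=1+0=1
L[1]='m': occ=0, LF[1]=C('m')+0=4+0=4
L[2]='m': occ=1, LF[2]=C('m')+1=4+1=5
L[3]='s': occ=0, LF[3]=C('s')+0=7+0=7
L[4]='h': occ=0, LF[4]=C('h')+0=3+0=3
L[5]='$': occ=0, LF[5]=C('$')+0=0+0=0
L[6]='a': occ=0, LF[6]=C('a')+0=2+0=2
L[7]='r': occ=0, LF[7]=C('r')+0=6+0=6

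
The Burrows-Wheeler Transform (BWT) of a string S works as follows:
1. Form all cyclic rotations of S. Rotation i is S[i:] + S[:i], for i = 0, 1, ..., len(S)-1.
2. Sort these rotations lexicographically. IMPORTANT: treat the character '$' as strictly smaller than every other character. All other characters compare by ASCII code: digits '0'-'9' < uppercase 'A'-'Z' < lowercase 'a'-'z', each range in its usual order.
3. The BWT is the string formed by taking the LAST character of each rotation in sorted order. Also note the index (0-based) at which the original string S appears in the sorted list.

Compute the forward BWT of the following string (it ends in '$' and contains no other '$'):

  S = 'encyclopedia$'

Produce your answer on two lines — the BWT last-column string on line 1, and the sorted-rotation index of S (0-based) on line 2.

Answer: aiynep$dceloc
6

Derivation:
All 13 rotations (rotation i = S[i:]+S[:i]):
  rot[0] = encyclopedia$
  rot[1] = ncyclopedia$e
  rot[2] = cyclopedia$en
  rot[3] = yclopedia$enc
  rot[4] = clopedia$ency
  rot[5] = lopedia$encyc
  rot[6] = opedia$encycl
  rot[7] = pedia$encyclo
  rot[8] = edia$encyclop
  rot[9] = dia$encyclope
  rot[10] = ia$encycloped
  rot[11] = a$encyclopedi
  rot[12] = $encyclopedia
Sorted (with $ < everything):
  sorted[0] = $encyclopedia  (last char: 'a')
  sorted[1] = a$encyclopedi  (last char: 'i')
  sorted[2] = clopedia$ency  (last char: 'y')
  sorted[3] = cyclopedia$en  (last char: 'n')
  sorted[4] = dia$encyclope  (last char: 'e')
  sorted[5] = edia$encyclop  (last char: 'p')
  sorted[6] = encyclopedia$  (last char: '$')
  sorted[7] = ia$encycloped  (last char: 'd')
  sorted[8] = lopedia$encyc  (last char: 'c')
  sorted[9] = ncyclopedia$e  (last char: 'e')
  sorted[10] = opedia$encycl  (last char: 'l')
  sorted[11] = pedia$encyclo  (last char: 'o')
  sorted[12] = yclopedia$enc  (last char: 'c')
Last column: aiynep$dceloc
Original string S is at sorted index 6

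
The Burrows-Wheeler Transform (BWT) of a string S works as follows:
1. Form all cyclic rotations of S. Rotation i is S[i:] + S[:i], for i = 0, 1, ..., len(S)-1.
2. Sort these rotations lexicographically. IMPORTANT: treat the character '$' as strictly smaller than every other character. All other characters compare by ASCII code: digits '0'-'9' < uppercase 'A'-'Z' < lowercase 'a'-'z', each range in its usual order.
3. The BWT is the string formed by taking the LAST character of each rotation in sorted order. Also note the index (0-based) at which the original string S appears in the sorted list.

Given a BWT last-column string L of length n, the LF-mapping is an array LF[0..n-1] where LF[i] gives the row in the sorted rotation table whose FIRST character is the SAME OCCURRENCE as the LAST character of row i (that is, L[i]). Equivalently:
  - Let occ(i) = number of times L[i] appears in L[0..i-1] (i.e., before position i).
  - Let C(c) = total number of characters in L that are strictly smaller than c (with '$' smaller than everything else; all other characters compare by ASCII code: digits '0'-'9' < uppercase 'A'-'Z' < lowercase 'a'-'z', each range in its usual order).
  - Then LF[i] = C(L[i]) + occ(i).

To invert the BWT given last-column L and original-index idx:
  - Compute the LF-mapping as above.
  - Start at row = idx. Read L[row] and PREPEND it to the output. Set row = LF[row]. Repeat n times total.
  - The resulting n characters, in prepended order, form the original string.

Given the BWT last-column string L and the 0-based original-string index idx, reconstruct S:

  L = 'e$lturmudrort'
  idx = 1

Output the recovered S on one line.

Answer: drumroturtle$

Derivation:
LF mapping: 2 0 3 9 11 6 4 12 1 7 5 8 10
Walk LF starting at row 1, prepending L[row]:
  step 1: row=1, L[1]='$', prepend. Next row=LF[1]=0
  step 2: row=0, L[0]='e', prepend. Next row=LF[0]=2
  step 3: row=2, L[2]='l', prepend. Next row=LF[2]=3
  step 4: row=3, L[3]='t', prepend. Next row=LF[3]=9
  step 5: row=9, L[9]='r', prepend. Next row=LF[9]=7
  step 6: row=7, L[7]='u', prepend. Next row=LF[7]=12
  step 7: row=12, L[12]='t', prepend. Next row=LF[12]=10
  step 8: row=10, L[10]='o', prepend. Next row=LF[10]=5
  step 9: row=5, L[5]='r', prepend. Next row=LF[5]=6
  step 10: row=6, L[6]='m', prepend. Next row=LF[6]=4
  step 11: row=4, L[4]='u', prepend. Next row=LF[4]=11
  step 12: row=11, L[11]='r', prepend. Next row=LF[11]=8
  step 13: row=8, L[8]='d', prepend. Next row=LF[8]=1
Reversed output: drumroturtle$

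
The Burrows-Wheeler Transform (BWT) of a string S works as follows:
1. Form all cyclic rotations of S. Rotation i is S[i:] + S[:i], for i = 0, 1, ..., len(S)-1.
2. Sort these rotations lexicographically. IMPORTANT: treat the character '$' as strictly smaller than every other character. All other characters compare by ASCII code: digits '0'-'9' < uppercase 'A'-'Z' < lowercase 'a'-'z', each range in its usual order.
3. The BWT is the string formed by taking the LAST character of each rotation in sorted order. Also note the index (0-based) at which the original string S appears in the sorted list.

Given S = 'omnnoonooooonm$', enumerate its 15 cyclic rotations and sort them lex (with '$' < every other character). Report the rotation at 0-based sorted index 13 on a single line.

All 15 rotations (rotation i = S[i:]+S[:i]):
  rot[0] = omnnoonooooonm$
  rot[1] = mnnoonooooonm$o
  rot[2] = nnoonooooonm$om
  rot[3] = noonooooonm$omn
  rot[4] = oonooooonm$omnn
  rot[5] = onooooonm$omnno
  rot[6] = nooooonm$omnnoo
  rot[7] = ooooonm$omnnoon
  rot[8] = oooonm$omnnoono
  rot[9] = ooonm$omnnoonoo
  rot[10] = oonm$omnnoonooo
  rot[11] = onm$omnnoonoooo
  rot[12] = nm$omnnoonooooo
  rot[13] = m$omnnoonooooon
  rot[14] = $omnnoonooooonm
Sorted (with $ < everything):
  sorted[0] = $omnnoonooooonm
  sorted[1] = m$omnnoonooooon
  sorted[2] = mnnoonooooonm$o
  sorted[3] = nm$omnnoonooooo
  sorted[4] = nnoonooooonm$om
  sorted[5] = noonooooonm$omn
  sorted[6] = nooooonm$omnnoo
  sorted[7] = omnnoonooooonm$
  sorted[8] = onm$omnnoonoooo
  sorted[9] = onooooonm$omnno
  sorted[10] = oonm$omnnoonooo
  sorted[11] = oonooooonm$omnn
  sorted[12] = ooonm$omnnoonoo
  sorted[13] = oooonm$omnnoono
  sorted[14] = ooooonm$omnnoon
sorted[13] = oooonm$omnnoono

Answer: oooonm$omnnoono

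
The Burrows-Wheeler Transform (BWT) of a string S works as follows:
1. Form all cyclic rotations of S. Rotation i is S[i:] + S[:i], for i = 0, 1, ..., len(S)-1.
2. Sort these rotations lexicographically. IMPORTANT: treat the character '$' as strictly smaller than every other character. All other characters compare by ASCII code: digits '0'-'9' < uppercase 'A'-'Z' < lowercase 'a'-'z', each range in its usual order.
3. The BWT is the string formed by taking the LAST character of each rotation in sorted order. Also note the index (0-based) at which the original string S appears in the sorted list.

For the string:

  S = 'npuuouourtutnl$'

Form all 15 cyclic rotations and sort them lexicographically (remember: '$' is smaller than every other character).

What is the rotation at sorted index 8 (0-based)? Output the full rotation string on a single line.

All 15 rotations (rotation i = S[i:]+S[:i]):
  rot[0] = npuuouourtutnl$
  rot[1] = puuouourtutnl$n
  rot[2] = uuouourtutnl$np
  rot[3] = uouourtutnl$npu
  rot[4] = ouourtutnl$npuu
  rot[5] = uourtutnl$npuuo
  rot[6] = ourtutnl$npuuou
  rot[7] = urtutnl$npuuouo
  rot[8] = rtutnl$npuuouou
  rot[9] = tutnl$npuuouour
  rot[10] = utnl$npuuouourt
  rot[11] = tnl$npuuouourtu
  rot[12] = nl$npuuouourtut
  rot[13] = l$npuuouourtutn
  rot[14] = $npuuouourtutnl
Sorted (with $ < everything):
  sorted[0] = $npuuouourtutnl
  sorted[1] = l$npuuouourtutn
  sorted[2] = nl$npuuouourtut
  sorted[3] = npuuouourtutnl$
  sorted[4] = ouourtutnl$npuu
  sorted[5] = ourtutnl$npuuou
  sorted[6] = puuouourtutnl$n
  sorted[7] = rtutnl$npuuouou
  sorted[8] = tnl$npuuouourtu
  sorted[9] = tutnl$npuuouour
  sorted[10] = uouourtutnl$npu
  sorted[11] = uourtutnl$npuuo
  sorted[12] = urtutnl$npuuouo
  sorted[13] = utnl$npuuouourt
  sorted[14] = uuouourtutnl$np
sorted[8] = tnl$npuuouourtu

Answer: tnl$npuuouourtu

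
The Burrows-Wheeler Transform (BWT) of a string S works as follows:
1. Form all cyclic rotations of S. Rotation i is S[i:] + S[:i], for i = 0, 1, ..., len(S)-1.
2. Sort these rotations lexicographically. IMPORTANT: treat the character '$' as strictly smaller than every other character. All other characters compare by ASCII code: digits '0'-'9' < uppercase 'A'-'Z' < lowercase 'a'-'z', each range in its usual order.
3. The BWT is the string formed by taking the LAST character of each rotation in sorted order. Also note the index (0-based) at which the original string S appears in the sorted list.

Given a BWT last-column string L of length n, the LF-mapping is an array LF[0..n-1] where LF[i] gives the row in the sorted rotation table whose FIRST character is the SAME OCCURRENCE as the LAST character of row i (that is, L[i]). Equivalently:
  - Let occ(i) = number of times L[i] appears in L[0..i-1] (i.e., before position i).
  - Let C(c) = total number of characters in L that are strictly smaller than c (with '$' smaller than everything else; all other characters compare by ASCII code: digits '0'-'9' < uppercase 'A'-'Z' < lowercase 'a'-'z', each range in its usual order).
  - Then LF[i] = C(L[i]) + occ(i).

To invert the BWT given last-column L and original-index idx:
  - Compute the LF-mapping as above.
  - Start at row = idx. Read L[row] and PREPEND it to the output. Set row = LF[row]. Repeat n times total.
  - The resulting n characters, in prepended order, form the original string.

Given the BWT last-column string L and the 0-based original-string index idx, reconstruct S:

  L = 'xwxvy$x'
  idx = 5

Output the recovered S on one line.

Answer: xyxwvx$

Derivation:
LF mapping: 3 2 4 1 6 0 5
Walk LF starting at row 5, prepending L[row]:
  step 1: row=5, L[5]='$', prepend. Next row=LF[5]=0
  step 2: row=0, L[0]='x', prepend. Next row=LF[0]=3
  step 3: row=3, L[3]='v', prepend. Next row=LF[3]=1
  step 4: row=1, L[1]='w', prepend. Next row=LF[1]=2
  step 5: row=2, L[2]='x', prepend. Next row=LF[2]=4
  step 6: row=4, L[4]='y', prepend. Next row=LF[4]=6
  step 7: row=6, L[6]='x', prepend. Next row=LF[6]=5
Reversed output: xyxwvx$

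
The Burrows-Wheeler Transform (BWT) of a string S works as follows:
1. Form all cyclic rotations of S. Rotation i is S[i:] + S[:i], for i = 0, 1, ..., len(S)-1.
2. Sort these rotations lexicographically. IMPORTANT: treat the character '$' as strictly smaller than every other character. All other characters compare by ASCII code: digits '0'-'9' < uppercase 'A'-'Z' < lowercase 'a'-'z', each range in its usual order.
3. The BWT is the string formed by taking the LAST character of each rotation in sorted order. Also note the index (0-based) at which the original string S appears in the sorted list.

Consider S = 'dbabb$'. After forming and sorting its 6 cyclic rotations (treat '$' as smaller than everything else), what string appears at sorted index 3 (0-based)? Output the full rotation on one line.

All 6 rotations (rotation i = S[i:]+S[:i]):
  rot[0] = dbabb$
  rot[1] = babb$d
  rot[2] = abb$db
  rot[3] = bb$dba
  rot[4] = b$dbab
  rot[5] = $dbabb
Sorted (with $ < everything):
  sorted[0] = $dbabb
  sorted[1] = abb$db
  sorted[2] = b$dbab
  sorted[3] = babb$d
  sorted[4] = bb$dba
  sorted[5] = dbabb$
sorted[3] = babb$d

Answer: babb$d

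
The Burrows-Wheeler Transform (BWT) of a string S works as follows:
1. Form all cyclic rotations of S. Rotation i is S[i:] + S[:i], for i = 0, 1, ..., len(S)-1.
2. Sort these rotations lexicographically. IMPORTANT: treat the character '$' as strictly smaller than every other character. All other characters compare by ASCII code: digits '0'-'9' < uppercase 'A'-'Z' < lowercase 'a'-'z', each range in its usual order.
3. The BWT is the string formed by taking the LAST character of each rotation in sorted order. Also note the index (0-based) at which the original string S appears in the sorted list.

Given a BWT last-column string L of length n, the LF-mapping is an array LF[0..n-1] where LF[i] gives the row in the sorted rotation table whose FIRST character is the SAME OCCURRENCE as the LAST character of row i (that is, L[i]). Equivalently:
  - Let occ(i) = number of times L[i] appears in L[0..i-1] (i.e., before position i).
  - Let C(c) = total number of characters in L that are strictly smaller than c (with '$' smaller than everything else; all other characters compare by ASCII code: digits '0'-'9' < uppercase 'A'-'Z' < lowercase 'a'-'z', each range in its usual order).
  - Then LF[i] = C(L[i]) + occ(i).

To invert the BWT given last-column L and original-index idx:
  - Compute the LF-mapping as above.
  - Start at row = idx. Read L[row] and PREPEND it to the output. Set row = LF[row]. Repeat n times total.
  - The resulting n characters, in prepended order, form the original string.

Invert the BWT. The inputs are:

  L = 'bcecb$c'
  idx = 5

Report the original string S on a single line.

Answer: cebccb$

Derivation:
LF mapping: 1 3 6 4 2 0 5
Walk LF starting at row 5, prepending L[row]:
  step 1: row=5, L[5]='$', prepend. Next row=LF[5]=0
  step 2: row=0, L[0]='b', prepend. Next row=LF[0]=1
  step 3: row=1, L[1]='c', prepend. Next row=LF[1]=3
  step 4: row=3, L[3]='c', prepend. Next row=LF[3]=4
  step 5: row=4, L[4]='b', prepend. Next row=LF[4]=2
  step 6: row=2, L[2]='e', prepend. Next row=LF[2]=6
  step 7: row=6, L[6]='c', prepend. Next row=LF[6]=5
Reversed output: cebccb$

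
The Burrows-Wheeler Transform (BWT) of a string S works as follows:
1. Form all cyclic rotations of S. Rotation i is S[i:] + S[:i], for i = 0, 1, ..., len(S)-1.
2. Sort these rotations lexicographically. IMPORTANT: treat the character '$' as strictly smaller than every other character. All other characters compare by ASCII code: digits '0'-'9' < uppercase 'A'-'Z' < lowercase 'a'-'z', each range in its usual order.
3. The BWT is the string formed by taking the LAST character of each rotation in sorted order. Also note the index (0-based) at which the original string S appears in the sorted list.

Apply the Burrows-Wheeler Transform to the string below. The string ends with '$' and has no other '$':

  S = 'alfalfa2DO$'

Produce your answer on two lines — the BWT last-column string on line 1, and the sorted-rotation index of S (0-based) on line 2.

All 11 rotations (rotation i = S[i:]+S[:i]):
  rot[0] = alfalfa2DO$
  rot[1] = lfalfa2DO$a
  rot[2] = falfa2DO$al
  rot[3] = alfa2DO$alf
  rot[4] = lfa2DO$alfa
  rot[5] = fa2DO$alfal
  rot[6] = a2DO$alfalf
  rot[7] = 2DO$alfalfa
  rot[8] = DO$alfalfa2
  rot[9] = O$alfalfa2D
  rot[10] = $alfalfa2DO
Sorted (with $ < everything):
  sorted[0] = $alfalfa2DO  (last char: 'O')
  sorted[1] = 2DO$alfalfa  (last char: 'a')
  sorted[2] = DO$alfalfa2  (last char: '2')
  sorted[3] = O$alfalfa2D  (last char: 'D')
  sorted[4] = a2DO$alfalf  (last char: 'f')
  sorted[5] = alfa2DO$alf  (last char: 'f')
  sorted[6] = alfalfa2DO$  (last char: '$')
  sorted[7] = fa2DO$alfal  (last char: 'l')
  sorted[8] = falfa2DO$al  (last char: 'l')
  sorted[9] = lfa2DO$alfa  (last char: 'a')
  sorted[10] = lfalfa2DO$a  (last char: 'a')
Last column: Oa2Dff$llaa
Original string S is at sorted index 6

Answer: Oa2Dff$llaa
6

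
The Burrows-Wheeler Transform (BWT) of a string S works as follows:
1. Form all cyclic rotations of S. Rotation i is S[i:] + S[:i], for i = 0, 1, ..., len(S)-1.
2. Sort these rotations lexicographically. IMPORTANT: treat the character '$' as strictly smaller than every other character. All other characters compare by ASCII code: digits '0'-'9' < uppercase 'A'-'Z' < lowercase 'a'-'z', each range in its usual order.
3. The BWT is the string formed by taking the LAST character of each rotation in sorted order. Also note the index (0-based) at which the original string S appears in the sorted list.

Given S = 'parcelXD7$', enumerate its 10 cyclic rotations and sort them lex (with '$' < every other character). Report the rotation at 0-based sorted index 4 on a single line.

All 10 rotations (rotation i = S[i:]+S[:i]):
  rot[0] = parcelXD7$
  rot[1] = arcelXD7$p
  rot[2] = rcelXD7$pa
  rot[3] = celXD7$par
  rot[4] = elXD7$parc
  rot[5] = lXD7$parce
  rot[6] = XD7$parcel
  rot[7] = D7$parcelX
  rot[8] = 7$parcelXD
  rot[9] = $parcelXD7
Sorted (with $ < everything):
  sorted[0] = $parcelXD7
  sorted[1] = 7$parcelXD
  sorted[2] = D7$parcelX
  sorted[3] = XD7$parcel
  sorted[4] = arcelXD7$p
  sorted[5] = celXD7$par
  sorted[6] = elXD7$parc
  sorted[7] = lXD7$parce
  sorted[8] = parcelXD7$
  sorted[9] = rcelXD7$pa
sorted[4] = arcelXD7$p

Answer: arcelXD7$p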